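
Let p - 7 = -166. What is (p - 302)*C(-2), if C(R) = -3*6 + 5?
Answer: 5993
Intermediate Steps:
C(R) = -13 (C(R) = -18 + 5 = -13)
p = -159 (p = 7 - 166 = -159)
(p - 302)*C(-2) = (-159 - 302)*(-13) = -461*(-13) = 5993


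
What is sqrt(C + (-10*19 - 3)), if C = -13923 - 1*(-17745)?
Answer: sqrt(3629) ≈ 60.241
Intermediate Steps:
C = 3822 (C = -13923 + 17745 = 3822)
sqrt(C + (-10*19 - 3)) = sqrt(3822 + (-10*19 - 3)) = sqrt(3822 + (-190 - 3)) = sqrt(3822 - 193) = sqrt(3629)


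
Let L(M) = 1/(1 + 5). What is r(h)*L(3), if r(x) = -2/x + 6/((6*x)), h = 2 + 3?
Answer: -1/30 ≈ -0.033333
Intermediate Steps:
h = 5
L(M) = ⅙ (L(M) = 1/6 = ⅙)
r(x) = -1/x (r(x) = -2/x + 6*(1/(6*x)) = -2/x + 1/x = -1/x)
r(h)*L(3) = -1/5*(⅙) = -1*⅕*(⅙) = -⅕*⅙ = -1/30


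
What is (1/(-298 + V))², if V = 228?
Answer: 1/4900 ≈ 0.00020408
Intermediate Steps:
(1/(-298 + V))² = (1/(-298 + 228))² = (1/(-70))² = (-1/70)² = 1/4900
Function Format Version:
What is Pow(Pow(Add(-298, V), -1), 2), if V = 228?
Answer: Rational(1, 4900) ≈ 0.00020408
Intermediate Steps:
Pow(Pow(Add(-298, V), -1), 2) = Pow(Pow(Add(-298, 228), -1), 2) = Pow(Pow(-70, -1), 2) = Pow(Rational(-1, 70), 2) = Rational(1, 4900)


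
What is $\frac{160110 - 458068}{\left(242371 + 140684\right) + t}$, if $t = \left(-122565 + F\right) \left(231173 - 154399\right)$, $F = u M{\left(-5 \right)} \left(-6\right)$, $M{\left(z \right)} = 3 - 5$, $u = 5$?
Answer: $\frac{297958}{9404815815} \approx 3.1681 \cdot 10^{-5}$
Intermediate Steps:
$M{\left(z \right)} = -2$
$F = 60$ ($F = 5 \left(-2\right) \left(-6\right) = \left(-10\right) \left(-6\right) = 60$)
$t = -9405198870$ ($t = \left(-122565 + 60\right) \left(231173 - 154399\right) = \left(-122505\right) 76774 = -9405198870$)
$\frac{160110 - 458068}{\left(242371 + 140684\right) + t} = \frac{160110 - 458068}{\left(242371 + 140684\right) - 9405198870} = - \frac{297958}{383055 - 9405198870} = - \frac{297958}{-9404815815} = \left(-297958\right) \left(- \frac{1}{9404815815}\right) = \frac{297958}{9404815815}$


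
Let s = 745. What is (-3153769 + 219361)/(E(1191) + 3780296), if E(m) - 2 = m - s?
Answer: -122267/157531 ≈ -0.77615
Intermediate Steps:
E(m) = -743 + m (E(m) = 2 + (m - 1*745) = 2 + (m - 745) = 2 + (-745 + m) = -743 + m)
(-3153769 + 219361)/(E(1191) + 3780296) = (-3153769 + 219361)/((-743 + 1191) + 3780296) = -2934408/(448 + 3780296) = -2934408/3780744 = -2934408*1/3780744 = -122267/157531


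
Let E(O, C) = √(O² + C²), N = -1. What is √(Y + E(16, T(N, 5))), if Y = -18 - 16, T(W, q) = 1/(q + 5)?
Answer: √(-3400 + 10*√25601)/10 ≈ 4.2426*I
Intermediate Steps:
T(W, q) = 1/(5 + q)
E(O, C) = √(C² + O²)
Y = -34
√(Y + E(16, T(N, 5))) = √(-34 + √((1/(5 + 5))² + 16²)) = √(-34 + √((1/10)² + 256)) = √(-34 + √((⅒)² + 256)) = √(-34 + √(1/100 + 256)) = √(-34 + √(25601/100)) = √(-34 + √25601/10)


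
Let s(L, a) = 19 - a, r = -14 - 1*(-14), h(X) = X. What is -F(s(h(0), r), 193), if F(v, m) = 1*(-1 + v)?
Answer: -18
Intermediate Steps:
r = 0 (r = -14 + 14 = 0)
F(v, m) = -1 + v
-F(s(h(0), r), 193) = -(-1 + (19 - 1*0)) = -(-1 + (19 + 0)) = -(-1 + 19) = -1*18 = -18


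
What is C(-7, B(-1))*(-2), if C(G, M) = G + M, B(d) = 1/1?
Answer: 12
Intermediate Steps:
B(d) = 1
C(-7, B(-1))*(-2) = (-7 + 1)*(-2) = -6*(-2) = 12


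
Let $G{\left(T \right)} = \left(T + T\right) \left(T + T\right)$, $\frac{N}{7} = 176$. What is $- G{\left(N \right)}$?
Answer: $-6071296$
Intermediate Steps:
$N = 1232$ ($N = 7 \cdot 176 = 1232$)
$G{\left(T \right)} = 4 T^{2}$ ($G{\left(T \right)} = 2 T 2 T = 4 T^{2}$)
$- G{\left(N \right)} = - 4 \cdot 1232^{2} = - 4 \cdot 1517824 = \left(-1\right) 6071296 = -6071296$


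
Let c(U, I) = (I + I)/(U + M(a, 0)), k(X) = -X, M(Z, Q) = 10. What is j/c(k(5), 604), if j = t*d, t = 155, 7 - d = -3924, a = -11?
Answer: 3046525/1208 ≈ 2522.0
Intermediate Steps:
d = 3931 (d = 7 - 1*(-3924) = 7 + 3924 = 3931)
c(U, I) = 2*I/(10 + U) (c(U, I) = (I + I)/(U + 10) = (2*I)/(10 + U) = 2*I/(10 + U))
j = 609305 (j = 155*3931 = 609305)
j/c(k(5), 604) = 609305/((2*604/(10 - 1*5))) = 609305/((2*604/(10 - 5))) = 609305/((2*604/5)) = 609305/((2*604*(⅕))) = 609305/(1208/5) = 609305*(5/1208) = 3046525/1208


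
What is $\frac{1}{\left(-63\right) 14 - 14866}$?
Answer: $- \frac{1}{15748} \approx -6.35 \cdot 10^{-5}$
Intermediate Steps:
$\frac{1}{\left(-63\right) 14 - 14866} = \frac{1}{-882 - 14866} = \frac{1}{-15748} = - \frac{1}{15748}$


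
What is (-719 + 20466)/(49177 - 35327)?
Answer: 19747/13850 ≈ 1.4258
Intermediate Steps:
(-719 + 20466)/(49177 - 35327) = 19747/13850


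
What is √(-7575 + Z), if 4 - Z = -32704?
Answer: √25133 ≈ 158.53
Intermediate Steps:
Z = 32708 (Z = 4 - 1*(-32704) = 4 + 32704 = 32708)
√(-7575 + Z) = √(-7575 + 32708) = √25133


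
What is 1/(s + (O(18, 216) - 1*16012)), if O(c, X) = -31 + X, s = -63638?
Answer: -1/79465 ≈ -1.2584e-5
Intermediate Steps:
1/(s + (O(18, 216) - 1*16012)) = 1/(-63638 + ((-31 + 216) - 1*16012)) = 1/(-63638 + (185 - 16012)) = 1/(-63638 - 15827) = 1/(-79465) = -1/79465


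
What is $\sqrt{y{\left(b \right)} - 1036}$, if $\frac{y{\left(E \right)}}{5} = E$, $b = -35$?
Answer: $i \sqrt{1211} \approx 34.799 i$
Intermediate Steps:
$y{\left(E \right)} = 5 E$
$\sqrt{y{\left(b \right)} - 1036} = \sqrt{5 \left(-35\right) - 1036} = \sqrt{-175 - 1036} = \sqrt{-1211} = i \sqrt{1211}$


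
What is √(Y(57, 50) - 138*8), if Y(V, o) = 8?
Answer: 2*I*√274 ≈ 33.106*I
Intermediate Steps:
√(Y(57, 50) - 138*8) = √(8 - 138*8) = √(8 - 1104) = √(-1096) = 2*I*√274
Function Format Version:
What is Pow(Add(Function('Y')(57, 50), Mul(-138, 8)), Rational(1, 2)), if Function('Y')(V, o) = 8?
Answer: Mul(2, I, Pow(274, Rational(1, 2))) ≈ Mul(33.106, I)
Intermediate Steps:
Pow(Add(Function('Y')(57, 50), Mul(-138, 8)), Rational(1, 2)) = Pow(Add(8, Mul(-138, 8)), Rational(1, 2)) = Pow(Add(8, -1104), Rational(1, 2)) = Pow(-1096, Rational(1, 2)) = Mul(2, I, Pow(274, Rational(1, 2)))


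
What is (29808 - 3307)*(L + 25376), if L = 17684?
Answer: 1141133060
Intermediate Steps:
(29808 - 3307)*(L + 25376) = (29808 - 3307)*(17684 + 25376) = 26501*43060 = 1141133060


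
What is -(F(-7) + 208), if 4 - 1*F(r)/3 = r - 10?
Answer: -271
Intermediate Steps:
F(r) = 42 - 3*r (F(r) = 12 - 3*(r - 10) = 12 - 3*(-10 + r) = 12 + (30 - 3*r) = 42 - 3*r)
-(F(-7) + 208) = -((42 - 3*(-7)) + 208) = -((42 + 21) + 208) = -(63 + 208) = -1*271 = -271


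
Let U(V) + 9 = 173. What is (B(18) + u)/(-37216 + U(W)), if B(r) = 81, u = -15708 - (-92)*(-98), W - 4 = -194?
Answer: 24643/37052 ≈ 0.66509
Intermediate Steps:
W = -190 (W = 4 - 194 = -190)
U(V) = 164 (U(V) = -9 + 173 = 164)
u = -24724 (u = -15708 - 1*9016 = -15708 - 9016 = -24724)
(B(18) + u)/(-37216 + U(W)) = (81 - 24724)/(-37216 + 164) = -24643/(-37052) = -24643*(-1/37052) = 24643/37052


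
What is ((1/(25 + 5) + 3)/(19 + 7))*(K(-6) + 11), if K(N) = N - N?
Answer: 77/60 ≈ 1.2833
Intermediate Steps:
K(N) = 0
((1/(25 + 5) + 3)/(19 + 7))*(K(-6) + 11) = ((1/(25 + 5) + 3)/(19 + 7))*(0 + 11) = ((1/30 + 3)/26)*11 = ((1/30 + 3)*(1/26))*11 = ((91/30)*(1/26))*11 = (7/60)*11 = 77/60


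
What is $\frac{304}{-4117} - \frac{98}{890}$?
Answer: $- \frac{337013}{1832065} \approx -0.18395$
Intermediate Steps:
$\frac{304}{-4117} - \frac{98}{890} = 304 \left(- \frac{1}{4117}\right) - \frac{49}{445} = - \frac{304}{4117} - \frac{49}{445} = - \frac{337013}{1832065}$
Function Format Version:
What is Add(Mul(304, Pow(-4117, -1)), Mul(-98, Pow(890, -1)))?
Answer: Rational(-337013, 1832065) ≈ -0.18395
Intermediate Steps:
Add(Mul(304, Pow(-4117, -1)), Mul(-98, Pow(890, -1))) = Add(Mul(304, Rational(-1, 4117)), Mul(-98, Rational(1, 890))) = Add(Rational(-304, 4117), Rational(-49, 445)) = Rational(-337013, 1832065)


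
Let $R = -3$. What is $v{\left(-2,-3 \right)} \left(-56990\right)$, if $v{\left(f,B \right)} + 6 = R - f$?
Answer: $398930$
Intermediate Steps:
$v{\left(f,B \right)} = -9 - f$ ($v{\left(f,B \right)} = -6 - \left(3 + f\right) = -9 - f$)
$v{\left(-2,-3 \right)} \left(-56990\right) = \left(-9 - -2\right) \left(-56990\right) = \left(-9 + 2\right) \left(-56990\right) = \left(-7\right) \left(-56990\right) = 398930$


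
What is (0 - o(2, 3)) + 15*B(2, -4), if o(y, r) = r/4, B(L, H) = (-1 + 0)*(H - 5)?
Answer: 537/4 ≈ 134.25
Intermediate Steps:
B(L, H) = 5 - H (B(L, H) = -(-5 + H) = 5 - H)
o(y, r) = r/4 (o(y, r) = r*(¼) = r/4)
(0 - o(2, 3)) + 15*B(2, -4) = (0 - 3/4) + 15*(5 - 1*(-4)) = (0 - 1*¾) + 15*(5 + 4) = (0 - ¾) + 15*9 = -¾ + 135 = 537/4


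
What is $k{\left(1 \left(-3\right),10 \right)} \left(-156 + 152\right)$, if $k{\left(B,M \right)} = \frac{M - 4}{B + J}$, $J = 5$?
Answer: $-12$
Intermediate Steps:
$k{\left(B,M \right)} = \frac{-4 + M}{5 + B}$ ($k{\left(B,M \right)} = \frac{M - 4}{B + 5} = \frac{-4 + M}{5 + B}$)
$k{\left(1 \left(-3\right),10 \right)} \left(-156 + 152\right) = \frac{-4 + 10}{5 + 1 \left(-3\right)} \left(-156 + 152\right) = \frac{1}{5 - 3} \cdot 6 \left(-4\right) = \frac{1}{2} \cdot 6 \left(-4\right) = 3 \left(-4\right) = -12$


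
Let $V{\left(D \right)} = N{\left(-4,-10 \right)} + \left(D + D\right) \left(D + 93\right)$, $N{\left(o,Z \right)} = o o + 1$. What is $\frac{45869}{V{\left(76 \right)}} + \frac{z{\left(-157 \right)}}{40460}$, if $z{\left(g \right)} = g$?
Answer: $\frac{370364811}{208004860} \approx 1.7806$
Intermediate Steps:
$N{\left(o,Z \right)} = 1 + o^{2}$ ($N{\left(o,Z \right)} = o^{2} + 1 = 1 + o^{2}$)
$V{\left(D \right)} = 17 + 2 D \left(93 + D\right)$ ($V{\left(D \right)} = \left(1 + \left(-4\right)^{2}\right) + \left(D + D\right) \left(D + 93\right) = \left(1 + 16\right) + 2 D \left(93 + D\right) = 17 + 2 D \left(93 + D\right)$)
$\frac{45869}{V{\left(76 \right)}} + \frac{z{\left(-157 \right)}}{40460} = \frac{45869}{17 + 2 \cdot 76^{2} + 186 \cdot 76} - \frac{157}{40460} = \frac{45869}{17 + 2 \cdot 5776 + 14136} - \frac{157}{40460} = \frac{45869}{17 + 11552 + 14136} - \frac{157}{40460} = \frac{45869}{25705} - \frac{157}{40460} = \frac{370364811}{208004860}$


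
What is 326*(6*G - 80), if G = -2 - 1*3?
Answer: -35860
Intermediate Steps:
G = -5 (G = -2 - 3 = -5)
326*(6*G - 80) = 326*(6*(-5) - 80) = 326*(-30 - 80) = 326*(-110) = -35860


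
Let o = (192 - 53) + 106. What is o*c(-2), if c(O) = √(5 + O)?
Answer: 245*√3 ≈ 424.35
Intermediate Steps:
o = 245 (o = 139 + 106 = 245)
o*c(-2) = 245*√(5 - 2) = 245*√3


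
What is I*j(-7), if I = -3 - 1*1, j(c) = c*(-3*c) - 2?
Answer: 596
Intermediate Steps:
j(c) = -2 - 3*c² (j(c) = -3*c² - 2 = -2 - 3*c²)
I = -4 (I = -3 - 1 = -4)
I*j(-7) = -4*(-2 - 3*(-7)²) = -4*(-2 - 3*49) = -4*(-2 - 147) = -4*(-149) = 596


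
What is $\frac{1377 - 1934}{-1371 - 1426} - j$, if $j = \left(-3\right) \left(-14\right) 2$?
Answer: $- \frac{234391}{2797} \approx -83.801$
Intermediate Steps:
$j = 84$ ($j = 42 \cdot 2 = 84$)
$\frac{1377 - 1934}{-1371 - 1426} - j = \frac{1377 - 1934}{-1371 - 1426} - 84 = - \frac{557}{-2797} - 84 = \left(-557\right) \left(- \frac{1}{2797}\right) - 84 = \frac{557}{2797} - 84 = - \frac{234391}{2797}$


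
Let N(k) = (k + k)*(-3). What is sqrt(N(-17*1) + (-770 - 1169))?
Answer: I*sqrt(1837) ≈ 42.86*I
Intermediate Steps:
N(k) = -6*k (N(k) = (2*k)*(-3) = -6*k)
sqrt(N(-17*1) + (-770 - 1169)) = sqrt(-(-102) + (-770 - 1169)) = sqrt(-6*(-17) - 1939) = sqrt(102 - 1939) = sqrt(-1837) = I*sqrt(1837)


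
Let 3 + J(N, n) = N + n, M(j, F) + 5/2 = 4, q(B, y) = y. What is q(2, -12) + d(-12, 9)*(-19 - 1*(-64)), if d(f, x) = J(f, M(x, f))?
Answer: -1239/2 ≈ -619.50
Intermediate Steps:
M(j, F) = 3/2 (M(j, F) = -5/2 + 4 = 3/2)
J(N, n) = -3 + N + n (J(N, n) = -3 + (N + n) = -3 + N + n)
d(f, x) = -3/2 + f (d(f, x) = -3 + f + 3/2 = -3/2 + f)
q(2, -12) + d(-12, 9)*(-19 - 1*(-64)) = -12 + (-3/2 - 12)*(-19 - 1*(-64)) = -12 - 27*(-19 + 64)/2 = -12 - 27/2*45 = -12 - 1215/2 = -1239/2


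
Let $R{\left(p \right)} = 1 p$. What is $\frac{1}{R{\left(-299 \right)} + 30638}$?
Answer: $\frac{1}{30339} \approx 3.2961 \cdot 10^{-5}$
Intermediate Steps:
$R{\left(p \right)} = p$
$\frac{1}{R{\left(-299 \right)} + 30638} = \frac{1}{-299 + 30638} = \frac{1}{30339}$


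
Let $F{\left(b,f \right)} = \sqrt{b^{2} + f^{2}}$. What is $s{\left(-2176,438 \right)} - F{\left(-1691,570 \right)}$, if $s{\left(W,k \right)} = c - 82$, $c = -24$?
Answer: $-106 - 19 \sqrt{8821} \approx -1890.5$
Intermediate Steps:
$s{\left(W,k \right)} = -106$ ($s{\left(W,k \right)} = -24 - 82 = -106$)
$s{\left(-2176,438 \right)} - F{\left(-1691,570 \right)} = -106 - \sqrt{\left(-1691\right)^{2} + 570^{2}} = -106 - \sqrt{2859481 + 324900} = -106 - \sqrt{3184381} = -106 - 19 \sqrt{8821}$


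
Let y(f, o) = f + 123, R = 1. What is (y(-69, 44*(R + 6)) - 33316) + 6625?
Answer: -26637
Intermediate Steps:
y(f, o) = 123 + f
(y(-69, 44*(R + 6)) - 33316) + 6625 = ((123 - 69) - 33316) + 6625 = (54 - 33316) + 6625 = -33262 + 6625 = -26637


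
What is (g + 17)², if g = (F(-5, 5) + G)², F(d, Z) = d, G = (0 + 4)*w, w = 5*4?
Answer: 31832164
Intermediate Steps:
w = 20
G = 80 (G = (0 + 4)*20 = 4*20 = 80)
g = 5625 (g = (-5 + 80)² = 75² = 5625)
(g + 17)² = (5625 + 17)² = 5642² = 31832164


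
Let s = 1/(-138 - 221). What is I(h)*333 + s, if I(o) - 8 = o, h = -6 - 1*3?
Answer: -119548/359 ≈ -333.00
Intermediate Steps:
h = -9 (h = -6 - 3 = -9)
I(o) = 8 + o
s = -1/359 (s = 1/(-359) = -1/359 ≈ -0.0027855)
I(h)*333 + s = (8 - 9)*333 - 1/359 = -1*333 - 1/359 = -333 - 1/359 = -119548/359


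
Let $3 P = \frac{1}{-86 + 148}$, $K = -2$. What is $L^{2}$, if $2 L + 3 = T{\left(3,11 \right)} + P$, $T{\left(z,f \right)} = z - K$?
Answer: $\frac{139129}{138384} \approx 1.0054$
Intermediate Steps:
$T{\left(z,f \right)} = 2 + z$ ($T{\left(z,f \right)} = z - -2 = z + 2 = 2 + z$)
$P = \frac{1}{186}$ ($P = \frac{1}{3 \left(-86 + 148\right)} = \frac{1}{3 \cdot 62} = \frac{1}{3} \cdot \frac{1}{62} = \frac{1}{186} \approx 0.0053763$)
$L = \frac{373}{372}$ ($L = - \frac{3}{2} + \frac{\left(2 + 3\right) + \frac{1}{186}}{2} = - \frac{3}{2} + \frac{5 + \frac{1}{186}}{2} = - \frac{3}{2} + \frac{1}{2} \cdot \frac{931}{186} = - \frac{3}{2} + \frac{931}{372} = \frac{373}{372} \approx 1.0027$)
$L^{2} = \left(\frac{373}{372}\right)^{2} = \frac{139129}{138384}$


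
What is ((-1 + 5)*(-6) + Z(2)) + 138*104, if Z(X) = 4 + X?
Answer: 14334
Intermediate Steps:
((-1 + 5)*(-6) + Z(2)) + 138*104 = ((-1 + 5)*(-6) + (4 + 2)) + 138*104 = (4*(-6) + 6) + 14352 = (-24 + 6) + 14352 = -18 + 14352 = 14334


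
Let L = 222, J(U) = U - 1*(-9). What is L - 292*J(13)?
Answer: -6202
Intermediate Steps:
J(U) = 9 + U (J(U) = U + 9 = 9 + U)
L - 292*J(13) = 222 - 292*(9 + 13) = 222 - 292*22 = 222 - 6424 = -6202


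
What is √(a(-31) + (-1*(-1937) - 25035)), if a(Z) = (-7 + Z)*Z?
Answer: 4*I*√1370 ≈ 148.05*I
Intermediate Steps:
a(Z) = Z*(-7 + Z)
√(a(-31) + (-1*(-1937) - 25035)) = √(-31*(-7 - 31) + (-1*(-1937) - 25035)) = √(-31*(-38) + (1937 - 25035)) = √(1178 - 23098) = √(-21920) = 4*I*√1370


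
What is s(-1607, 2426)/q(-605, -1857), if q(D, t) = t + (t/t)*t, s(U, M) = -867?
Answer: 289/1238 ≈ 0.23344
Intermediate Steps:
q(D, t) = 2*t (q(D, t) = t + 1*t = t + t = 2*t)
s(-1607, 2426)/q(-605, -1857) = -867/(2*(-1857)) = -867/(-3714) = -867*(-1/3714) = 289/1238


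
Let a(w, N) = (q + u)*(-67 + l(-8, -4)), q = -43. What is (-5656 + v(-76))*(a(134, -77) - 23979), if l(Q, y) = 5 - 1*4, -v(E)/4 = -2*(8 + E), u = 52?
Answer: 152352600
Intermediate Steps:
v(E) = 64 + 8*E (v(E) = -(-8)*(8 + E) = -4*(-16 - 2*E) = 64 + 8*E)
l(Q, y) = 1 (l(Q, y) = 5 - 4 = 1)
a(w, N) = -594 (a(w, N) = (-43 + 52)*(-67 + 1) = 9*(-66) = -594)
(-5656 + v(-76))*(a(134, -77) - 23979) = (-5656 + (64 + 8*(-76)))*(-594 - 23979) = (-5656 + (64 - 608))*(-24573) = (-5656 - 544)*(-24573) = -6200*(-24573) = 152352600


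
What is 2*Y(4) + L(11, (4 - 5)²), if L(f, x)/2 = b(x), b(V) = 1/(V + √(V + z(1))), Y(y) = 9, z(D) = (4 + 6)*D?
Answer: 89/5 + √11/5 ≈ 18.463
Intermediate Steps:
z(D) = 10*D
b(V) = 1/(V + √(10 + V)) (b(V) = 1/(V + √(V + 10*1)) = 1/(V + √(V + 10)) = 1/(V + √(10 + V)))
L(f, x) = 2/(x + √(10 + x))
2*Y(4) + L(11, (4 - 5)²) = 2*9 + 2/((4 - 5)² + √(10 + (4 - 5)²)) = 18 + 2/((-1)² + √(10 + (-1)²)) = 18 + 2/(1 + √(10 + 1)) = 18 + 2/(1 + √11)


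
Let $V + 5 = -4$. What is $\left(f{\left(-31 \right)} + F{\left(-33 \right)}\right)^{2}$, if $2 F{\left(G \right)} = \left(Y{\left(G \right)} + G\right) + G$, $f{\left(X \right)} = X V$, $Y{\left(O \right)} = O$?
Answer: $\frac{210681}{4} \approx 52670.0$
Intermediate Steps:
$V = -9$ ($V = -5 - 4 = -9$)
$f{\left(X \right)} = - 9 X$ ($f{\left(X \right)} = X \left(-9\right) = - 9 X$)
$F{\left(G \right)} = \frac{3 G}{2}$ ($F{\left(G \right)} = \frac{\left(G + G\right) + G}{2} = \frac{2 G + G}{2} = \frac{3 G}{2}$)
$\left(f{\left(-31 \right)} + F{\left(-33 \right)}\right)^{2} = \left(\left(-9\right) \left(-31\right) + \frac{3}{2} \left(-33\right)\right)^{2} = \left(279 - \frac{99}{2}\right)^{2} = \left(\frac{459}{2}\right)^{2} = \frac{210681}{4}$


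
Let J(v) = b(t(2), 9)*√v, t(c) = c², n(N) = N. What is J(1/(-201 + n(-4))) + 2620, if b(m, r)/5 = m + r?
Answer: 2620 + 13*I*√205/41 ≈ 2620.0 + 4.5398*I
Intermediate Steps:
b(m, r) = 5*m + 5*r (b(m, r) = 5*(m + r) = 5*m + 5*r)
J(v) = 65*√v (J(v) = (5*2² + 5*9)*√v = (5*4 + 45)*√v = (20 + 45)*√v = 65*√v)
J(1/(-201 + n(-4))) + 2620 = 65*√(1/(-201 - 4)) + 2620 = 65*√(1/(-205)) + 2620 = 65*√(-1/205) + 2620 = 65*(I*√205/205) + 2620 = 13*I*√205/41 + 2620 = 2620 + 13*I*√205/41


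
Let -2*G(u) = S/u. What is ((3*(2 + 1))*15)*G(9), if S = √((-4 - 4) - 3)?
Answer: -15*I*√11/2 ≈ -24.875*I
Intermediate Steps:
S = I*√11 (S = √(-8 - 3) = √(-11) = I*√11 ≈ 3.3166*I)
G(u) = -I*√11/(2*u)
((3*(2 + 1))*15)*G(9) = ((3*(2 + 1))*15)*(-½*I*√11/9) = ((3*3)*15)*(-½*I*√11*⅑) = (9*15)*(-I*√11/18) = 135*(-I*√11/18) = -15*I*√11/2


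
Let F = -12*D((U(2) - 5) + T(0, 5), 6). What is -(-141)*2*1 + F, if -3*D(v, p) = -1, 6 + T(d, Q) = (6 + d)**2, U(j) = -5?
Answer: 278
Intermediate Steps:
T(d, Q) = -6 + (6 + d)**2
D(v, p) = 1/3 (D(v, p) = -1/3*(-1) = 1/3)
F = -4 (F = -12*1/3 = -4)
-(-141)*2*1 + F = -(-141)*2*1 - 4 = -(-141)*2 - 4 = -47*(-6) - 4 = 282 - 4 = 278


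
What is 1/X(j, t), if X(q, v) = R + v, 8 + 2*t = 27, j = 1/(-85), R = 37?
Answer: 2/93 ≈ 0.021505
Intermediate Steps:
j = -1/85 ≈ -0.011765
t = 19/2 (t = -4 + (1/2)*27 = -4 + 27/2 = 19/2 ≈ 9.5000)
X(q, v) = 37 + v
1/X(j, t) = 1/(37 + 19/2) = 1/(93/2) = 2/93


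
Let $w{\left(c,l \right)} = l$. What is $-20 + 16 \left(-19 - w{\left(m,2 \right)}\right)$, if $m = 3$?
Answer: $-356$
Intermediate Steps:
$-20 + 16 \left(-19 - w{\left(m,2 \right)}\right) = -20 + 16 \left(-19 - 2\right) = -20 + 16 \left(-21\right) = -20 - 336 = -356$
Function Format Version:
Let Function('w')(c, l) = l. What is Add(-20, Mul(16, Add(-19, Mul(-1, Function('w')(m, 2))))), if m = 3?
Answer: -356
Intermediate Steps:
Add(-20, Mul(16, Add(-19, Mul(-1, Function('w')(m, 2))))) = Add(-20, Mul(16, Add(-19, Mul(-1, 2)))) = Add(-20, Mul(16, Add(-19, -2))) = Add(-20, Mul(16, -21)) = Add(-20, -336) = -356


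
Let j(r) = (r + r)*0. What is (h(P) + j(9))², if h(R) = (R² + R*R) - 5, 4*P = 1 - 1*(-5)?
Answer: ¼ ≈ 0.25000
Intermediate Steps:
j(r) = 0 (j(r) = (2*r)*0 = 0)
P = 3/2 (P = (1 - 1*(-5))/4 = (1 + 5)/4 = (¼)*6 = 3/2 ≈ 1.5000)
h(R) = -5 + 2*R² (h(R) = (R² + R²) - 5 = 2*R² - 5 = -5 + 2*R²)
(h(P) + j(9))² = ((-5 + 2*(3/2)²) + 0)² = ((-5 + 2*(9/4)) + 0)² = ((-5 + 9/2) + 0)² = (-½ + 0)² = (-½)² = ¼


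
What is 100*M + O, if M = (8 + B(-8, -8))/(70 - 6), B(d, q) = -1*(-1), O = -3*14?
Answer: -447/16 ≈ -27.938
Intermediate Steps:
O = -42
B(d, q) = 1
M = 9/64 (M = (8 + 1)/(70 - 6) = 9/64 ≈ 0.14063)
100*M + O = 100*(9/64) - 42 = 225/16 - 42 = -447/16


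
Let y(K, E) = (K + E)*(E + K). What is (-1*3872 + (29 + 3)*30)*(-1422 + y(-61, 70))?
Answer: 3904992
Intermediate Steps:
y(K, E) = (E + K)**2 (y(K, E) = (E + K)*(E + K) = (E + K)**2)
(-1*3872 + (29 + 3)*30)*(-1422 + y(-61, 70)) = (-1*3872 + (29 + 3)*30)*(-1422 + (70 - 61)**2) = (-3872 + 32*30)*(-1422 + 9**2) = (-3872 + 960)*(-1422 + 81) = -2912*(-1341) = 3904992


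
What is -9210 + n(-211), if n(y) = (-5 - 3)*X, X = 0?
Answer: -9210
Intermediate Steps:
n(y) = 0 (n(y) = (-5 - 3)*0 = -8*0 = 0)
-9210 + n(-211) = -9210 + 0 = -9210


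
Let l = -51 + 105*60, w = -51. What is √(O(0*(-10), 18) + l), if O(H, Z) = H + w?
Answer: √6198 ≈ 78.727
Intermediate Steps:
l = 6249 (l = -51 + 6300 = 6249)
O(H, Z) = -51 + H (O(H, Z) = H - 51 = -51 + H)
√(O(0*(-10), 18) + l) = √((-51 + 0*(-10)) + 6249) = √((-51 + 0) + 6249) = √(-51 + 6249) = √6198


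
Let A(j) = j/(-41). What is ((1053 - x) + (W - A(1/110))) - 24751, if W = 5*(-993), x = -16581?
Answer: -54489819/4510 ≈ -12082.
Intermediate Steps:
A(j) = -j/41 (A(j) = j*(-1/41) = -j/41)
W = -4965
((1053 - x) + (W - A(1/110))) - 24751 = ((1053 - 1*(-16581)) + (-4965 - (-1)/(41*110))) - 24751 = ((1053 + 16581) + (-4965 - (-1)/(41*110))) - 24751 = (17634 + (-4965 - 1*(-1/4510))) - 24751 = (17634 + (-4965 + 1/4510)) - 24751 = (17634 - 22392149/4510) - 24751 = 57137191/4510 - 24751 = -54489819/4510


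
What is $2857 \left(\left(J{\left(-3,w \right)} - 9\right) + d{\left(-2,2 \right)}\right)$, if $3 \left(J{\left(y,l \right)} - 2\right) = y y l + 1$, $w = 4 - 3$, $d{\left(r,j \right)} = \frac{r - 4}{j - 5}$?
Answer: $- \frac{14285}{3} \approx -4761.7$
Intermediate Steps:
$d{\left(r,j \right)} = \frac{-4 + r}{-5 + j}$
$w = 1$
$J{\left(y,l \right)} = \frac{7}{3} + \frac{l y^{2}}{3}$ ($J{\left(y,l \right)} = 2 + \frac{y y l + 1}{3} = 2 + \frac{y^{2} l + 1}{3} = 2 + \frac{l y^{2} + 1}{3} = 2 + \frac{1 + l y^{2}}{3} = 2 + \left(\frac{1}{3} + \frac{l y^{2}}{3}\right) = \frac{7}{3} + \frac{l y^{2}}{3}$)
$2857 \left(\left(J{\left(-3,w \right)} - 9\right) + d{\left(-2,2 \right)}\right) = 2857 \left(\left(\left(\frac{7}{3} + \frac{1}{3} \cdot 1 \left(-3\right)^{2}\right) - 9\right) + \frac{-4 - 2}{-5 + 2}\right) = 2857 \left(\left(\left(\frac{7}{3} + \frac{1}{3} \cdot 1 \cdot 9\right) - 9\right) + \frac{1}{-3} \left(-6\right)\right) = 2857 \left(\left(\left(\frac{7}{3} + 3\right) - 9\right) - -2\right) = 2857 \left(\left(\frac{16}{3} - 9\right) + 2\right) = 2857 \left(- \frac{11}{3} + 2\right) = 2857 \left(- \frac{5}{3}\right) = - \frac{14285}{3}$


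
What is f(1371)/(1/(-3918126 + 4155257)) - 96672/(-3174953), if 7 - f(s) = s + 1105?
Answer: -1858860176335695/3174953 ≈ -5.8548e+8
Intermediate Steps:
f(s) = -1098 - s (f(s) = 7 - (s + 1105) = 7 - (1105 + s) = 7 + (-1105 - s) = -1098 - s)
f(1371)/(1/(-3918126 + 4155257)) - 96672/(-3174953) = (-1098 - 1*1371)/(1/(-3918126 + 4155257)) - 96672/(-3174953) = (-1098 - 1371)/(1/237131) - 96672*(-1/3174953) = -2469/1/237131 + 96672/3174953 = -2469*237131 + 96672/3174953 = -585476439 + 96672/3174953 = -1858860176335695/3174953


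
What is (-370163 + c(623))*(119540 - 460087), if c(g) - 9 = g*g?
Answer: -6121332325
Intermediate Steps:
c(g) = 9 + g² (c(g) = 9 + g*g = 9 + g²)
(-370163 + c(623))*(119540 - 460087) = (-370163 + (9 + 623²))*(119540 - 460087) = (-370163 + (9 + 388129))*(-340547) = (-370163 + 388138)*(-340547) = 17975*(-340547) = -6121332325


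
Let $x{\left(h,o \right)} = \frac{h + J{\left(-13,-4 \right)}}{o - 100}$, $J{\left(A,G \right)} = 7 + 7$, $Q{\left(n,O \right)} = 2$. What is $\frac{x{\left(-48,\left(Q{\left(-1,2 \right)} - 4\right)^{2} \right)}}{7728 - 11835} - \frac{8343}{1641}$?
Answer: $- \frac{548244515}{107833392} \approx -5.0842$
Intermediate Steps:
$J{\left(A,G \right)} = 14$
$x{\left(h,o \right)} = \frac{14 + h}{-100 + o}$ ($x{\left(h,o \right)} = \frac{h + 14}{o - 100} = \frac{14 + h}{-100 + o}$)
$\frac{x{\left(-48,\left(Q{\left(-1,2 \right)} - 4\right)^{2} \right)}}{7728 - 11835} - \frac{8343}{1641} = \frac{\frac{1}{-100 + \left(2 - 4\right)^{2}} \left(14 - 48\right)}{7728 - 11835} - \frac{8343}{1641} = \frac{\frac{1}{-100 + \left(-2\right)^{2}} \left(-34\right)}{-4107} - \frac{2781}{547} = \frac{1}{-100 + 4} \left(-34\right) \left(- \frac{1}{4107}\right) - \frac{2781}{547} = \frac{1}{-96} \left(-34\right) \left(- \frac{1}{4107}\right) - \frac{2781}{547} = \left(- \frac{1}{96}\right) \left(-34\right) \left(- \frac{1}{4107}\right) - \frac{2781}{547} = \frac{17}{48} \left(- \frac{1}{4107}\right) - \frac{2781}{547} = - \frac{17}{197136} - \frac{2781}{547} = - \frac{548244515}{107833392}$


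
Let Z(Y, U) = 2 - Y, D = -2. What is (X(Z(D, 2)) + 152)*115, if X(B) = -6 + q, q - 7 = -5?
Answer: 17020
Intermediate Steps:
q = 2 (q = 7 - 5 = 2)
X(B) = -4 (X(B) = -6 + 2 = -4)
(X(Z(D, 2)) + 152)*115 = (-4 + 152)*115 = 148*115 = 17020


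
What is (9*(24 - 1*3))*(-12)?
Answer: -2268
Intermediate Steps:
(9*(24 - 1*3))*(-12) = (9*(24 - 3))*(-12) = (9*21)*(-12) = 189*(-12) = -2268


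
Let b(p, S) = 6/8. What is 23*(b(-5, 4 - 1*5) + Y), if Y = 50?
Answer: 4669/4 ≈ 1167.3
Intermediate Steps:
b(p, S) = ¾ (b(p, S) = 6*(⅛) = ¾)
23*(b(-5, 4 - 1*5) + Y) = 23*(¾ + 50) = 23*(203/4) = 4669/4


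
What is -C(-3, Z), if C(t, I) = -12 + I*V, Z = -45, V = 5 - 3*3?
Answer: -168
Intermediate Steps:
V = -4 (V = 5 - 9 = -4)
C(t, I) = -12 - 4*I (C(t, I) = -12 + I*(-4) = -12 - 4*I)
-C(-3, Z) = -(-12 - 4*(-45)) = -(-12 + 180) = -1*168 = -168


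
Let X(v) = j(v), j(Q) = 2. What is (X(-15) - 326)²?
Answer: 104976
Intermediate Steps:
X(v) = 2
(X(-15) - 326)² = (2 - 326)² = (-324)² = 104976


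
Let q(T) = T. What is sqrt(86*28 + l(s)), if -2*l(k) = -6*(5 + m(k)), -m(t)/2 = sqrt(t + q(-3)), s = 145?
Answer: sqrt(2423 - 6*sqrt(142)) ≈ 48.492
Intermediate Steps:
m(t) = -2*sqrt(-3 + t) (m(t) = -2*sqrt(t - 3) = -2*sqrt(-3 + t))
l(k) = 15 - 6*sqrt(-3 + k) (l(k) = -(-3)*(5 - 2*sqrt(-3 + k)) = -(-30 + 12*sqrt(-3 + k))/2 = 15 - 6*sqrt(-3 + k))
sqrt(86*28 + l(s)) = sqrt(86*28 + (15 - 6*sqrt(-3 + 145))) = sqrt(2408 + (15 - 6*sqrt(142))) = sqrt(2423 - 6*sqrt(142))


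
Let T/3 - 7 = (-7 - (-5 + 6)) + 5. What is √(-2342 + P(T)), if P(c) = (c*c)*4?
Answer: I*√1766 ≈ 42.024*I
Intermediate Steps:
T = 12 (T = 21 + 3*((-7 - (-5 + 6)) + 5) = 21 + 3*((-7 - 1*1) + 5) = 21 + 3*((-7 - 1) + 5) = 21 + 3*(-8 + 5) = 21 + 3*(-3) = 21 - 9 = 12)
P(c) = 4*c² (P(c) = c²*4 = 4*c²)
√(-2342 + P(T)) = √(-2342 + 4*12²) = √(-2342 + 4*144) = √(-2342 + 576) = √(-1766) = I*√1766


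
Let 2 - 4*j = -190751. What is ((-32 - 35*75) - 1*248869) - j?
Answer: -1196857/4 ≈ -2.9921e+5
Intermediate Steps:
j = 190753/4 (j = 1/2 - 1/4*(-190751) = 1/2 + 190751/4 = 190753/4 ≈ 47688.)
((-32 - 35*75) - 1*248869) - j = ((-32 - 35*75) - 1*248869) - 1*190753/4 = ((-32 - 2625) - 248869) - 190753/4 = (-2657 - 248869) - 190753/4 = -251526 - 190753/4 = -1196857/4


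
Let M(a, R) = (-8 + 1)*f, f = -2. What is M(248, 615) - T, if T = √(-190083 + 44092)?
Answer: 14 - I*√145991 ≈ 14.0 - 382.09*I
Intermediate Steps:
M(a, R) = 14 (M(a, R) = (-8 + 1)*(-2) = -7*(-2) = 14)
T = I*√145991 (T = √(-145991) = I*√145991 ≈ 382.09*I)
M(248, 615) - T = 14 - I*√145991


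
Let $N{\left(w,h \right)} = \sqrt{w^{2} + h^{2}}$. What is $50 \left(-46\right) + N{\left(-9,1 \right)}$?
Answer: $-2300 + \sqrt{82} \approx -2290.9$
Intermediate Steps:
$N{\left(w,h \right)} = \sqrt{h^{2} + w^{2}}$
$50 \left(-46\right) + N{\left(-9,1 \right)} = 50 \left(-46\right) + \sqrt{1^{2} + \left(-9\right)^{2}} = -2300 + \sqrt{1 + 81} = -2300 + \sqrt{82}$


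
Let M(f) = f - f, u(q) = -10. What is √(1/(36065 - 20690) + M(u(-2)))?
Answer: √615/3075 ≈ 0.0080648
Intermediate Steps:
M(f) = 0
√(1/(36065 - 20690) + M(u(-2))) = √(1/(36065 - 20690) + 0) = √(1/15375 + 0) = √(1/15375) = √615/3075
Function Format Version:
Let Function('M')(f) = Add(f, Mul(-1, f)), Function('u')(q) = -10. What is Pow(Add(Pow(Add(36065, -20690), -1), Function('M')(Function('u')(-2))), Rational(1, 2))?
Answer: Mul(Rational(1, 3075), Pow(615, Rational(1, 2))) ≈ 0.0080648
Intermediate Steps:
Function('M')(f) = 0
Pow(Add(Pow(Add(36065, -20690), -1), Function('M')(Function('u')(-2))), Rational(1, 2)) = Pow(Add(Pow(Add(36065, -20690), -1), 0), Rational(1, 2)) = Pow(Add(Pow(15375, -1), 0), Rational(1, 2)) = Pow(Add(Rational(1, 15375), 0), Rational(1, 2)) = Pow(Rational(1, 15375), Rational(1, 2)) = Mul(Rational(1, 3075), Pow(615, Rational(1, 2)))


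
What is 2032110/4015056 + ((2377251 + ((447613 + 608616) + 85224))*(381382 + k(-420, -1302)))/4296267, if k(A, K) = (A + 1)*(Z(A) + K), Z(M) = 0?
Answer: 2182557196846764575/2874958765992 ≈ 7.5916e+5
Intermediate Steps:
k(A, K) = K*(1 + A) (k(A, K) = (A + 1)*(0 + K) = (1 + A)*K = K*(1 + A))
2032110/4015056 + ((2377251 + ((447613 + 608616) + 85224))*(381382 + k(-420, -1302)))/4296267 = 2032110/4015056 + ((2377251 + ((447613 + 608616) + 85224))*(381382 - 1302*(1 - 420)))/4296267 = 2032110*(1/4015056) + ((2377251 + (1056229 + 85224))*(381382 - 1302*(-419)))*(1/4296267) = 338685/669176 + ((2377251 + 1141453)*(381382 + 545538))*(1/4296267) = 338685/669176 + (3518704*926920)*(1/4296267) = 338685/669176 + 3261557111680*(1/4296267) = 338685/669176 + 3261557111680/4296267 = 2182557196846764575/2874958765992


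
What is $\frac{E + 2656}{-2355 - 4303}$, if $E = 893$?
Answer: $- \frac{3549}{6658} \approx -0.53304$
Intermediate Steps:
$\frac{E + 2656}{-2355 - 4303} = \frac{893 + 2656}{-2355 - 4303} = \frac{3549}{-6658} = 3549 \left(- \frac{1}{6658}\right) = - \frac{3549}{6658}$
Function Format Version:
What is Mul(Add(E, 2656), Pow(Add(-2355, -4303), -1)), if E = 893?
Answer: Rational(-3549, 6658) ≈ -0.53304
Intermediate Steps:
Mul(Add(E, 2656), Pow(Add(-2355, -4303), -1)) = Mul(Add(893, 2656), Pow(Add(-2355, -4303), -1)) = Mul(3549, Pow(-6658, -1)) = Mul(3549, Rational(-1, 6658)) = Rational(-3549, 6658)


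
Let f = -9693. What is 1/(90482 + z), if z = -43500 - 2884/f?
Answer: 9693/455399410 ≈ 2.1285e-5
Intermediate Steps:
z = -421642616/9693 (z = -43500 - 2884/(-9693) = -43500 - 2884*(-1)/9693 = -43500 - 1*(-2884/9693) = -43500 + 2884/9693 = -421642616/9693 ≈ -43500.)
1/(90482 + z) = 1/(90482 - 421642616/9693) = 1/(455399410/9693) = 9693/455399410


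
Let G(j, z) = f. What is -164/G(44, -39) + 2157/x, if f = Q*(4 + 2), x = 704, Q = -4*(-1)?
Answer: -7961/2112 ≈ -3.7694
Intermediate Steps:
Q = 4
f = 24 (f = 4*(4 + 2) = 4*6 = 24)
G(j, z) = 24
-164/G(44, -39) + 2157/x = -164/24 + 2157/704 = -164*1/24 + 2157*(1/704) = -41/6 + 2157/704 = -7961/2112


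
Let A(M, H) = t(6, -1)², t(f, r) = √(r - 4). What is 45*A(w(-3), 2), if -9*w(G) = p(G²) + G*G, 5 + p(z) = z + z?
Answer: -225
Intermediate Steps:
p(z) = -5 + 2*z (p(z) = -5 + (z + z) = -5 + 2*z)
w(G) = 5/9 - G²/3 (w(G) = -((-5 + 2*G²) + G*G)/9 = -((-5 + 2*G²) + G²)/9 = -(-5 + 3*G²)/9 = 5/9 - G²/3)
t(f, r) = √(-4 + r)
A(M, H) = -5 (A(M, H) = (√(-4 - 1))² = (√(-5))² = (I*√5)² = -5)
45*A(w(-3), 2) = 45*(-5) = -225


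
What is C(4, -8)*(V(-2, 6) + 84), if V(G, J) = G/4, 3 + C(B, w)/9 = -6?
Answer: -13527/2 ≈ -6763.5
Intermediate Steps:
C(B, w) = -81 (C(B, w) = -27 + 9*(-6) = -27 - 54 = -81)
V(G, J) = G/4 (V(G, J) = G*(1/4) = G/4)
C(4, -8)*(V(-2, 6) + 84) = -81*((1/4)*(-2) + 84) = -81*(-1/2 + 84) = -81*167/2 = -13527/2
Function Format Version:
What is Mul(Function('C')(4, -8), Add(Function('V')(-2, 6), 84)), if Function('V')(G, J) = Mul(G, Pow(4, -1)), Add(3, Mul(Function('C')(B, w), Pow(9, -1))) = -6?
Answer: Rational(-13527, 2) ≈ -6763.5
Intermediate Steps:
Function('C')(B, w) = -81 (Function('C')(B, w) = Add(-27, Mul(9, -6)) = Add(-27, -54) = -81)
Function('V')(G, J) = Mul(Rational(1, 4), G) (Function('V')(G, J) = Mul(G, Rational(1, 4)) = Mul(Rational(1, 4), G))
Mul(Function('C')(4, -8), Add(Function('V')(-2, 6), 84)) = Mul(-81, Add(Mul(Rational(1, 4), -2), 84)) = Mul(-81, Add(Rational(-1, 2), 84)) = Mul(-81, Rational(167, 2)) = Rational(-13527, 2)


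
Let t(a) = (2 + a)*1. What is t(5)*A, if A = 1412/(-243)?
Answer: -9884/243 ≈ -40.675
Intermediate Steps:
t(a) = 2 + a
A = -1412/243 (A = 1412*(-1/243) = -1412/243 ≈ -5.8107)
t(5)*A = (2 + 5)*(-1412/243) = 7*(-1412/243) = -9884/243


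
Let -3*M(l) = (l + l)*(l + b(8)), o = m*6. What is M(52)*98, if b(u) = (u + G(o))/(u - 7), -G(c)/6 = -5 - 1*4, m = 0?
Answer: -387296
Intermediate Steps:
o = 0 (o = 0*6 = 0)
G(c) = 54 (G(c) = -6*(-5 - 1*4) = -6*(-5 - 4) = -6*(-9) = 54)
b(u) = (54 + u)/(-7 + u) (b(u) = (u + 54)/(u - 7) = (54 + u)/(-7 + u))
M(l) = -2*l*(62 + l)/3 (M(l) = -(l + l)*(l + (54 + 8)/(-7 + 8))/3 = -2*l*(l + 62/1)/3 = -2*l*(l + 1*62)/3 = -2*l*(l + 62)/3 = -2*l*(62 + l)/3)
M(52)*98 = -2/3*52*(62 + 52)*98 = -2/3*52*114*98 = -3952*98 = -387296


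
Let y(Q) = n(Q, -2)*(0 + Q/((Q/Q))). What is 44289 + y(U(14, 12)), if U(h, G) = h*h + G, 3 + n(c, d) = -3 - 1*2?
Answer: 42625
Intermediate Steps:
n(c, d) = -8 (n(c, d) = -3 + (-3 - 1*2) = -3 + (-3 - 2) = -3 - 5 = -8)
U(h, G) = G + h² (U(h, G) = h² + G = G + h²)
y(Q) = -8*Q (y(Q) = -8*(0 + Q/((Q/Q))) = -8*(0 + Q/1) = -8*(0 + Q*1) = -8*(0 + Q) = -8*Q)
44289 + y(U(14, 12)) = 44289 - 8*(12 + 14²) = 44289 - 8*(12 + 196) = 44289 - 8*208 = 44289 - 1664 = 42625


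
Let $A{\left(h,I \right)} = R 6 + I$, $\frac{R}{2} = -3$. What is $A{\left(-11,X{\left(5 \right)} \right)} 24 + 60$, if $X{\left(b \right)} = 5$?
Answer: $-684$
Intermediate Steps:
$R = -6$ ($R = 2 \left(-3\right) = -6$)
$A{\left(h,I \right)} = -36 + I$ ($A{\left(h,I \right)} = \left(-6\right) 6 + I = -36 + I$)
$A{\left(-11,X{\left(5 \right)} \right)} 24 + 60 = \left(-36 + 5\right) 24 + 60 = \left(-31\right) 24 + 60 = -744 + 60 = -684$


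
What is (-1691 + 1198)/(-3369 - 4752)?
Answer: 493/8121 ≈ 0.060707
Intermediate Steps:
(-1691 + 1198)/(-3369 - 4752) = -493/(-8121) = -493*(-1/8121) = 493/8121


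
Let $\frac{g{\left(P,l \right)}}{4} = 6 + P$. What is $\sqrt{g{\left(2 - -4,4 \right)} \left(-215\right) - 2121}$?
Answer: $i \sqrt{12441} \approx 111.54 i$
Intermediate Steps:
$g{\left(P,l \right)} = 24 + 4 P$ ($g{\left(P,l \right)} = 4 \left(6 + P\right) = 24 + 4 P$)
$\sqrt{g{\left(2 - -4,4 \right)} \left(-215\right) - 2121} = \sqrt{\left(24 + 4 \left(2 - -4\right)\right) \left(-215\right) - 2121} = \sqrt{\left(24 + 4 \left(2 + 4\right)\right) \left(-215\right) - 2121} = \sqrt{\left(24 + 4 \cdot 6\right) \left(-215\right) - 2121} = \sqrt{\left(24 + 24\right) \left(-215\right) - 2121} = \sqrt{48 \left(-215\right) - 2121} = \sqrt{-10320 - 2121} = \sqrt{-12441} = i \sqrt{12441}$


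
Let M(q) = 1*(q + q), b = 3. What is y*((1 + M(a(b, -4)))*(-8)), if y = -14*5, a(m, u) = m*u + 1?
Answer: -11760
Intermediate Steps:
a(m, u) = 1 + m*u
M(q) = 2*q (M(q) = 1*(2*q) = 2*q)
y = -70
y*((1 + M(a(b, -4)))*(-8)) = -70*(1 + 2*(1 + 3*(-4)))*(-8) = -70*(1 + 2*(1 - 12))*(-8) = -70*(1 + 2*(-11))*(-8) = -70*(1 - 22)*(-8) = -(-1470)*(-8) = -70*168 = -11760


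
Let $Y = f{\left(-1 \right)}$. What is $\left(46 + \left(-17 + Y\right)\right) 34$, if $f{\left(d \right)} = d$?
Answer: $952$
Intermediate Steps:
$Y = -1$
$\left(46 + \left(-17 + Y\right)\right) 34 = \left(46 - 18\right) 34 = 28 \cdot 34 = 952$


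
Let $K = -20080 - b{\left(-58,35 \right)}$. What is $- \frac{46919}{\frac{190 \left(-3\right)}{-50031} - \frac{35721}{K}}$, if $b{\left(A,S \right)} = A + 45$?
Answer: $- \frac{5233929542307}{199843949} \approx -26190.0$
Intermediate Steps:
$b{\left(A,S \right)} = 45 + A$
$K = -20067$ ($K = -20080 - \left(45 - 58\right) = -20080 - -13 = -20080 + 13 = -20067$)
$- \frac{46919}{\frac{190 \left(-3\right)}{-50031} - \frac{35721}{K}} = - \frac{46919}{\frac{190 \left(-3\right)}{-50031} - \frac{35721}{-20067}} = - \frac{46919}{\left(-570\right) \left(- \frac{1}{50031}\right) - - \frac{11907}{6689}} = - \frac{46919}{\frac{190}{16677} + \frac{11907}{6689}} = - \frac{46919}{\frac{199843949}{111552453}} = \left(-46919\right) \frac{111552453}{199843949} = - \frac{5233929542307}{199843949}$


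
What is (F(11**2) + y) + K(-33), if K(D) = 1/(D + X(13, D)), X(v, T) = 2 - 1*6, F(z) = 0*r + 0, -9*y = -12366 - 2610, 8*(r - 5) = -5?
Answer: 61567/37 ≈ 1664.0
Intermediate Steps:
r = 35/8 (r = 5 + (1/8)*(-5) = 5 - 5/8 = 35/8 ≈ 4.3750)
y = 1664 (y = -(-12366 - 2610)/9 = -1/9*(-14976) = 1664)
F(z) = 0 (F(z) = 0*(35/8) + 0 = 0 + 0 = 0)
X(v, T) = -4 (X(v, T) = 2 - 6 = -4)
K(D) = 1/(-4 + D) (K(D) = 1/(D - 4) = 1/(-4 + D))
(F(11**2) + y) + K(-33) = (0 + 1664) + 1/(-4 - 33) = 1664 + 1/(-37) = 1664 - 1/37 = 61567/37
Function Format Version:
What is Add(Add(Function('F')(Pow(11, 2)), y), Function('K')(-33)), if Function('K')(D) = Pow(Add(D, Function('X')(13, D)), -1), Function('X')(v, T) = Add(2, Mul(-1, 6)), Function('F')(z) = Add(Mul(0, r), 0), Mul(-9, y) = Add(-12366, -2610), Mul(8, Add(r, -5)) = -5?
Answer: Rational(61567, 37) ≈ 1664.0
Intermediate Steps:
r = Rational(35, 8) (r = Add(5, Mul(Rational(1, 8), -5)) = Add(5, Rational(-5, 8)) = Rational(35, 8) ≈ 4.3750)
y = 1664 (y = Mul(Rational(-1, 9), Add(-12366, -2610)) = Mul(Rational(-1, 9), -14976) = 1664)
Function('F')(z) = 0 (Function('F')(z) = Add(Mul(0, Rational(35, 8)), 0) = Add(0, 0) = 0)
Function('X')(v, T) = -4 (Function('X')(v, T) = Add(2, -6) = -4)
Function('K')(D) = Pow(Add(-4, D), -1) (Function('K')(D) = Pow(Add(D, -4), -1) = Pow(Add(-4, D), -1))
Add(Add(Function('F')(Pow(11, 2)), y), Function('K')(-33)) = Add(Add(0, 1664), Pow(Add(-4, -33), -1)) = Add(1664, Pow(-37, -1)) = Add(1664, Rational(-1, 37)) = Rational(61567, 37)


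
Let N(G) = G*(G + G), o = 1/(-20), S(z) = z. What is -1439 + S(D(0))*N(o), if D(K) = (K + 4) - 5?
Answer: -287801/200 ≈ -1439.0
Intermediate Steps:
D(K) = -1 + K (D(K) = (4 + K) - 5 = -1 + K)
o = -1/20 ≈ -0.050000
N(G) = 2*G² (N(G) = G*(2*G) = 2*G²)
-1439 + S(D(0))*N(o) = -1439 + (-1 + 0)*(2*(-1/20)²) = -1439 - 2/400 = -1439 - 1*1/200 = -1439 - 1/200 = -287801/200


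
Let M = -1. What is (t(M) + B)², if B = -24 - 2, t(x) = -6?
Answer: 1024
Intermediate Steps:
B = -26
(t(M) + B)² = (-6 - 26)² = (-32)² = 1024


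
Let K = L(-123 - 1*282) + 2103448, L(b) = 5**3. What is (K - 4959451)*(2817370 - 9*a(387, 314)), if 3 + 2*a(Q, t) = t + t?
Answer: -8038032843985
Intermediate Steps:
L(b) = 125
a(Q, t) = -3/2 + t (a(Q, t) = -3/2 + (t + t)/2 = -3/2 + (2*t)/2 = -3/2 + t)
K = 2103573 (K = 125 + 2103448 = 2103573)
(K - 4959451)*(2817370 - 9*a(387, 314)) = (2103573 - 4959451)*(2817370 - 9*(-3/2 + 314)) = -2855878*(2817370 - 9*625/2) = -2855878*(2817370 - 5625/2) = -2855878*5629115/2 = -8038032843985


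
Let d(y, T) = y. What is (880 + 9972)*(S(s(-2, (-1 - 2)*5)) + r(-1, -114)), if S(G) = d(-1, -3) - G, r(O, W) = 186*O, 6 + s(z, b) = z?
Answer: -1942508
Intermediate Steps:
s(z, b) = -6 + z
S(G) = -1 - G
(880 + 9972)*(S(s(-2, (-1 - 2)*5)) + r(-1, -114)) = (880 + 9972)*((-1 - (-6 - 2)) + 186*(-1)) = 10852*((-1 - 1*(-8)) - 186) = 10852*((-1 + 8) - 186) = 10852*(7 - 186) = 10852*(-179) = -1942508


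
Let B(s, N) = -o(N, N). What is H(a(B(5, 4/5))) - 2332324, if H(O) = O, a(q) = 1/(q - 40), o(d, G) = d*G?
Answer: -2369641209/1016 ≈ -2.3323e+6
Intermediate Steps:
o(d, G) = G*d
B(s, N) = -N² (B(s, N) = -N*N = -N²)
a(q) = 1/(-40 + q)
H(a(B(5, 4/5))) - 2332324 = 1/(-40 - (4/5)²) - 2332324 = 1/(-40 - (4*(⅕))²) - 2332324 = 1/(-40 - (⅘)²) - 2332324 = 1/(-40 - 1*16/25) - 2332324 = 1/(-40 - 16/25) - 2332324 = 1/(-1016/25) - 2332324 = -25/1016 - 2332324 = -2369641209/1016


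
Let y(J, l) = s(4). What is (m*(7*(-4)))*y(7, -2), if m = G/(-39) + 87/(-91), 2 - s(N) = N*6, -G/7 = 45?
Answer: 57024/13 ≈ 4386.5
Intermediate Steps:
G = -315 (G = -7*45 = -315)
s(N) = 2 - 6*N (s(N) = 2 - N*6 = 2 - 6*N)
y(J, l) = -22 (y(J, l) = 2 - 6*4 = 2 - 24 = -22)
m = 648/91 (m = -315/(-39) + 87/(-91) = -315*(-1/39) + 87*(-1/91) = 105/13 - 87/91 = 648/91 ≈ 7.1209)
(m*(7*(-4)))*y(7, -2) = (648*(7*(-4))/91)*(-22) = ((648/91)*(-28))*(-22) = -2592/13*(-22) = 57024/13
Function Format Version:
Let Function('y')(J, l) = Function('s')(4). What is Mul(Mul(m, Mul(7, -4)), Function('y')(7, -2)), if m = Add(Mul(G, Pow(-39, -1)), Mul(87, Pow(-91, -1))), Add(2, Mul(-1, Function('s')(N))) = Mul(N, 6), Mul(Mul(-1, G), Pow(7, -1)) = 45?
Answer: Rational(57024, 13) ≈ 4386.5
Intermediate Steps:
G = -315 (G = Mul(-7, 45) = -315)
Function('s')(N) = Add(2, Mul(-6, N)) (Function('s')(N) = Add(2, Mul(-1, Mul(N, 6))) = Add(2, Mul(-1, Mul(6, N))) = Add(2, Mul(-6, N)))
Function('y')(J, l) = -22 (Function('y')(J, l) = Add(2, Mul(-6, 4)) = Add(2, -24) = -22)
m = Rational(648, 91) (m = Add(Mul(-315, Pow(-39, -1)), Mul(87, Pow(-91, -1))) = Add(Mul(-315, Rational(-1, 39)), Mul(87, Rational(-1, 91))) = Add(Rational(105, 13), Rational(-87, 91)) = Rational(648, 91) ≈ 7.1209)
Mul(Mul(m, Mul(7, -4)), Function('y')(7, -2)) = Mul(Mul(Rational(648, 91), Mul(7, -4)), -22) = Mul(Mul(Rational(648, 91), -28), -22) = Mul(Rational(-2592, 13), -22) = Rational(57024, 13)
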